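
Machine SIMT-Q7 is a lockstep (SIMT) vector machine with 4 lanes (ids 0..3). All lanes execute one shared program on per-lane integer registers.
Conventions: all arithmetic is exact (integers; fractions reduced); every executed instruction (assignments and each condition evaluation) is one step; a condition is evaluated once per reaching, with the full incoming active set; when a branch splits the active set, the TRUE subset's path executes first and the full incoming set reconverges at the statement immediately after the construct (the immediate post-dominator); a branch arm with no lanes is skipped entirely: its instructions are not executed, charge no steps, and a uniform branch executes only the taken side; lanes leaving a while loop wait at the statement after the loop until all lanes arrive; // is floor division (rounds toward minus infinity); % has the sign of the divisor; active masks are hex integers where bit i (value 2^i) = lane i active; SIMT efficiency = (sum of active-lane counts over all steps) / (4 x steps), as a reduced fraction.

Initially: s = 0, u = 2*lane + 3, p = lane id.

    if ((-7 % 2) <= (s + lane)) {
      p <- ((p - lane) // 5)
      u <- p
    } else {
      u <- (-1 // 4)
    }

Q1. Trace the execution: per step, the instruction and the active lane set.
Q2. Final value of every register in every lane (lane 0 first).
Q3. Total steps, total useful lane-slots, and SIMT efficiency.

step 0: eval ((-7 % 2) <= (s + lane)) 0xf
step 1: p <- ((p - lane) // 5)       0xe
step 2: u <- p                       0xe
step 3: u <- (-1 // 4)               0x1

Answer: 4 steps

s: 0,0,0,0
u: -1,0,0,0
p: 0,0,0,0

steps = 4; useful = 11; efficiency = 11/16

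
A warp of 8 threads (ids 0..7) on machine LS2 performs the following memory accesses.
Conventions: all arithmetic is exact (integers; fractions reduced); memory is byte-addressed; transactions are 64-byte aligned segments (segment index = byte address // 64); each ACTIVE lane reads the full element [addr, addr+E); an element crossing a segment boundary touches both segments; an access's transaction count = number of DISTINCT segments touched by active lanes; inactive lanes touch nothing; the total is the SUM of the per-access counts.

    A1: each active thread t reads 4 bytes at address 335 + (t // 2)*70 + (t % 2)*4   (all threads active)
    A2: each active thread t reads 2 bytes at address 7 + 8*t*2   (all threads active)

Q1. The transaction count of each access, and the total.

A1: 4 transactions
A2: 2 transactions

Answer: 4,2; total 6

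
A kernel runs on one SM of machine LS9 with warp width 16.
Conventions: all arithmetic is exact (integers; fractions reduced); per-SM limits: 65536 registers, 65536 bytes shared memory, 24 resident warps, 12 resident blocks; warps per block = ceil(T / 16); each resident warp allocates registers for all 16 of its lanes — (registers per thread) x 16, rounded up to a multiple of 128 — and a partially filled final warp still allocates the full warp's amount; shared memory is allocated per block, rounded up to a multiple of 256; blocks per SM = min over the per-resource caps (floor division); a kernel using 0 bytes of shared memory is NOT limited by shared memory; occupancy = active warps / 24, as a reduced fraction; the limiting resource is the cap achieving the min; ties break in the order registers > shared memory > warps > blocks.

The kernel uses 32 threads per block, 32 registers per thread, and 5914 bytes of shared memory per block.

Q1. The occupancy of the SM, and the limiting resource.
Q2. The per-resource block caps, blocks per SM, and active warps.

Answer: occupancy 5/6, limited by shared memory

registers: 64 blocks
shared memory: 10 blocks
warps: 12 blocks
blocks: 12 blocks

Answer: 10 blocks, 20 active warps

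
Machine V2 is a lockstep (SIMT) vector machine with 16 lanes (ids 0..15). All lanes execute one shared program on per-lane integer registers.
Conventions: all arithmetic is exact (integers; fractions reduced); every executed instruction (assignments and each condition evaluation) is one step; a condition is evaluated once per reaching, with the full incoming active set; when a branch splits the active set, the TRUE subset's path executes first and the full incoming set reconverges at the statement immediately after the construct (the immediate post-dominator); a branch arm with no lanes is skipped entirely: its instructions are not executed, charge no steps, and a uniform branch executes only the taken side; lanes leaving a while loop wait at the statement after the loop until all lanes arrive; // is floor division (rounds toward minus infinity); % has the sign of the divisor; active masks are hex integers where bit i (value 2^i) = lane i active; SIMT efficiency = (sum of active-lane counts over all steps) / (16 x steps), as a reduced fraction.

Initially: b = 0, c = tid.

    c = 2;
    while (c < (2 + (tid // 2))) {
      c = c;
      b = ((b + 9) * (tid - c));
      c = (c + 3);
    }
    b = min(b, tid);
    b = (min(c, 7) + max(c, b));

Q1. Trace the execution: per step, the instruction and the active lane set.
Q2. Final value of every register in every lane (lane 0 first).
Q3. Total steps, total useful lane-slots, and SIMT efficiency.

step 0: c <- 2                       0xffff
step 1: eval (c < (2 + (tid // 2)))  0xffff
step 2: c <- c                       0xfffc
step 3: b <- ((b + 9) * (tid - c))   0xfffc
step 4: c <- (c + 3)                 0xfffc
step 5: eval (c < (2 + (tid // 2)))  0xfffc
step 6: c <- c                       0xff00
step 7: b <- ((b + 9) * (tid - c))   0xff00
step 8: c <- (c + 3)                 0xff00
step 9: eval (c < (2 + (tid // 2)))  0xff00
step 10: c <- c                       0xc000
step 11: b <- ((b + 9) * (tid - c))   0xc000
step 12: c <- (c + 3)                 0xc000
step 13: eval (c < (2 + (tid // 2)))  0xc000
step 14: b <- min(b, tid)             0xffff
step 15: b <- (min(c, 7) + max(c, b)) 0xffff

Answer: 16 steps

b: 4,4,10,10,10,10,11,12,15,16,17,18,19,20,21,22
c: 2,2,5,5,5,5,5,5,8,8,8,8,8,8,11,11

steps = 16; useful = 160; efficiency = 160/256 = 5/8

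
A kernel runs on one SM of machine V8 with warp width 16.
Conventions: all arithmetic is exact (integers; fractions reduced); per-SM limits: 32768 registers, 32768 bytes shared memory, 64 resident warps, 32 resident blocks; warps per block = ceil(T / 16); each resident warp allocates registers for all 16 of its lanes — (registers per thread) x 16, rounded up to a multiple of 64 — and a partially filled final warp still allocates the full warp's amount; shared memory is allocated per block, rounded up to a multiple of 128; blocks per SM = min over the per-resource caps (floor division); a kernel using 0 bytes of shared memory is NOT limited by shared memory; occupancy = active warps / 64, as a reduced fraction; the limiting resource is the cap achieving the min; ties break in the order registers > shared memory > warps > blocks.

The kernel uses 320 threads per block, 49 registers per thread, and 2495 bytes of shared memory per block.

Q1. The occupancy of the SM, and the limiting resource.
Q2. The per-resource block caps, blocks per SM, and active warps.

Answer: occupancy 5/16, limited by registers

registers: 1 block
shared memory: 12 blocks
warps: 3 blocks
blocks: 32 blocks

Answer: 1 block, 20 active warps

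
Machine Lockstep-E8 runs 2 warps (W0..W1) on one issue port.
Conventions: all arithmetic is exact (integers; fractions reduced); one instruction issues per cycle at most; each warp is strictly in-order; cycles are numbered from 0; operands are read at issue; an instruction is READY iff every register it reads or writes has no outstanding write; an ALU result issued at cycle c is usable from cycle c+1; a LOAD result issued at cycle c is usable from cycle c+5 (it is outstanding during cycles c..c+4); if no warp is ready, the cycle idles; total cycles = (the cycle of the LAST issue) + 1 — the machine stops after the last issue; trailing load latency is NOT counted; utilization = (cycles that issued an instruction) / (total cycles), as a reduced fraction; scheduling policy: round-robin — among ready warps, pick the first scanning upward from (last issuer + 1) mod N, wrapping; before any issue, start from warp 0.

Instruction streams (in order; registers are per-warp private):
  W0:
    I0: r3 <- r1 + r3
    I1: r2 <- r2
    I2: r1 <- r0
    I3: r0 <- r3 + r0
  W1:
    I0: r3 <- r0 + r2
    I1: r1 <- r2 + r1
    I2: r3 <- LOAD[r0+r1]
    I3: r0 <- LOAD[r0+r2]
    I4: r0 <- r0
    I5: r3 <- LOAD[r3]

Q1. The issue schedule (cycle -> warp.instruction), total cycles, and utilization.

cycle 0: W0.I0
cycle 1: W1.I0
cycle 2: W0.I1
cycle 3: W1.I1
cycle 4: W0.I2
cycle 5: W1.I2
cycle 6: W0.I3
cycle 7: W1.I3
cycle 8: idle
cycle 9: idle
cycle 10: idle
cycle 11: idle
cycle 12: W1.I4
cycle 13: W1.I5

Answer: 14 cycles, utilization 5/7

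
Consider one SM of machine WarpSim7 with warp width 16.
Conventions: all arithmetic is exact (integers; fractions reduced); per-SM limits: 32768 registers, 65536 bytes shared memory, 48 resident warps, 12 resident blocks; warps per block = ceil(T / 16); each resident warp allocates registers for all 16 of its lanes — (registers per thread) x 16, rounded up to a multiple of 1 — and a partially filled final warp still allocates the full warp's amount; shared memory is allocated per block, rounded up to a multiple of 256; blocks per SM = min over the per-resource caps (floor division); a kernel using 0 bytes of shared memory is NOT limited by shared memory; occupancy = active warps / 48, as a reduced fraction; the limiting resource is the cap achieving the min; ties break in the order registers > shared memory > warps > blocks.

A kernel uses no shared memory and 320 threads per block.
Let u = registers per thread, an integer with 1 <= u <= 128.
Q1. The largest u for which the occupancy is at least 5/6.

Answer: u = 51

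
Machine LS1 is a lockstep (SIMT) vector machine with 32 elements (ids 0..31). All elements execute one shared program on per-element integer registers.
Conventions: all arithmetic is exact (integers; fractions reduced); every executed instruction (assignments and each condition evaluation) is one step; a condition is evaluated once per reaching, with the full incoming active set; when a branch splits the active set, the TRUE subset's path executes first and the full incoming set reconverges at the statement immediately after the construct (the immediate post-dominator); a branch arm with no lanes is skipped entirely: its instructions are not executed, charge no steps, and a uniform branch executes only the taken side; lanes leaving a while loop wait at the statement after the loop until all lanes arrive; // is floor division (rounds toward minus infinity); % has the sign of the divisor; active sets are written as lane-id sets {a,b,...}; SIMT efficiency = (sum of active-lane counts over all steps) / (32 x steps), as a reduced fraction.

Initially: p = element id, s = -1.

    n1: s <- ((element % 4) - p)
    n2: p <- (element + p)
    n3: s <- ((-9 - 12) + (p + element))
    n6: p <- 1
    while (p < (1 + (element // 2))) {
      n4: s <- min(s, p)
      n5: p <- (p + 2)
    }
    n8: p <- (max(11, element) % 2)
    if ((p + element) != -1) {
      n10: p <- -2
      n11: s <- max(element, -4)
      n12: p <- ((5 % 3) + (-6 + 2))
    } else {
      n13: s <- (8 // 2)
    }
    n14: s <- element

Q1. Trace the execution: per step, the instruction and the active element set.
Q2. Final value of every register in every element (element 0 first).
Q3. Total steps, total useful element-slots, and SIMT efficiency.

step 0: s <- ((element % 4) - p)     {0,1,2,3,4,5,6,7,8,9,10,11,12,13,14,15,16,17,18,19,20,21,22,23,24,25,26,27,28,29,30,31}
step 1: p <- (element + p)           {0,1,2,3,4,5,6,7,8,9,10,11,12,13,14,15,16,17,18,19,20,21,22,23,24,25,26,27,28,29,30,31}
step 2: s <- ((-9 - 12) + (p + element)) {0,1,2,3,4,5,6,7,8,9,10,11,12,13,14,15,16,17,18,19,20,21,22,23,24,25,26,27,28,29,30,31}
step 3: p <- 1                       {0,1,2,3,4,5,6,7,8,9,10,11,12,13,14,15,16,17,18,19,20,21,22,23,24,25,26,27,28,29,30,31}
step 4: eval (p < (1 + (element // 2))) {0,1,2,3,4,5,6,7,8,9,10,11,12,13,14,15,16,17,18,19,20,21,22,23,24,25,26,27,28,29,30,31}
step 5: s <- min(s, p)               {2,3,4,5,6,7,8,9,10,11,12,13,14,15,16,17,18,19,20,21,22,23,24,25,26,27,28,29,30,31}
step 6: p <- (p + 2)                 {2,3,4,5,6,7,8,9,10,11,12,13,14,15,16,17,18,19,20,21,22,23,24,25,26,27,28,29,30,31}
step 7: eval (p < (1 + (element // 2))) {2,3,4,5,6,7,8,9,10,11,12,13,14,15,16,17,18,19,20,21,22,23,24,25,26,27,28,29,30,31}
step 8: s <- min(s, p)               {6,7,8,9,10,11,12,13,14,15,16,17,18,19,20,21,22,23,24,25,26,27,28,29,30,31}
step 9: p <- (p + 2)                 {6,7,8,9,10,11,12,13,14,15,16,17,18,19,20,21,22,23,24,25,26,27,28,29,30,31}
step 10: eval (p < (1 + (element // 2))) {6,7,8,9,10,11,12,13,14,15,16,17,18,19,20,21,22,23,24,25,26,27,28,29,30,31}
step 11: s <- min(s, p)               {10,11,12,13,14,15,16,17,18,19,20,21,22,23,24,25,26,27,28,29,30,31}
step 12: p <- (p + 2)                 {10,11,12,13,14,15,16,17,18,19,20,21,22,23,24,25,26,27,28,29,30,31}
step 13: eval (p < (1 + (element // 2))) {10,11,12,13,14,15,16,17,18,19,20,21,22,23,24,25,26,27,28,29,30,31}
step 14: s <- min(s, p)               {14,15,16,17,18,19,20,21,22,23,24,25,26,27,28,29,30,31}
step 15: p <- (p + 2)                 {14,15,16,17,18,19,20,21,22,23,24,25,26,27,28,29,30,31}
step 16: eval (p < (1 + (element // 2))) {14,15,16,17,18,19,20,21,22,23,24,25,26,27,28,29,30,31}
step 17: s <- min(s, p)               {18,19,20,21,22,23,24,25,26,27,28,29,30,31}
step 18: p <- (p + 2)                 {18,19,20,21,22,23,24,25,26,27,28,29,30,31}
step 19: eval (p < (1 + (element // 2))) {18,19,20,21,22,23,24,25,26,27,28,29,30,31}
step 20: s <- min(s, p)               {22,23,24,25,26,27,28,29,30,31}
step 21: p <- (p + 2)                 {22,23,24,25,26,27,28,29,30,31}
step 22: eval (p < (1 + (element // 2))) {22,23,24,25,26,27,28,29,30,31}
step 23: s <- min(s, p)               {26,27,28,29,30,31}
step 24: p <- (p + 2)                 {26,27,28,29,30,31}
step 25: eval (p < (1 + (element // 2))) {26,27,28,29,30,31}
step 26: s <- min(s, p)               {30,31}
step 27: p <- (p + 2)                 {30,31}
step 28: eval (p < (1 + (element // 2))) {30,31}
step 29: p <- (max(11, element) % 2)  {0,1,2,3,4,5,6,7,8,9,10,11,12,13,14,15,16,17,18,19,20,21,22,23,24,25,26,27,28,29,30,31}
step 30: eval ((p + element) != -1)   {0,1,2,3,4,5,6,7,8,9,10,11,12,13,14,15,16,17,18,19,20,21,22,23,24,25,26,27,28,29,30,31}
step 31: p <- -2                      {0,1,2,3,4,5,6,7,8,9,10,11,12,13,14,15,16,17,18,19,20,21,22,23,24,25,26,27,28,29,30,31}
step 32: s <- max(element, -4)        {0,1,2,3,4,5,6,7,8,9,10,11,12,13,14,15,16,17,18,19,20,21,22,23,24,25,26,27,28,29,30,31}
step 33: p <- ((5 % 3) + (-6 + 2))    {0,1,2,3,4,5,6,7,8,9,10,11,12,13,14,15,16,17,18,19,20,21,22,23,24,25,26,27,28,29,30,31}
step 34: s <- element                 {0,1,2,3,4,5,6,7,8,9,10,11,12,13,14,15,16,17,18,19,20,21,22,23,24,25,26,27,28,29,30,31}

Answer: 35 steps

p: -2,-2,-2,-2,-2,-2,-2,-2,-2,-2,-2,-2,-2,-2,-2,-2,-2,-2,-2,-2,-2,-2,-2,-2,-2,-2,-2,-2,-2,-2,-2,-2
s: 0,1,2,3,4,5,6,7,8,9,10,11,12,13,14,15,16,17,18,19,20,21,22,23,24,25,26,27,28,29,30,31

steps = 35; useful = 736; efficiency = 736/1120 = 23/35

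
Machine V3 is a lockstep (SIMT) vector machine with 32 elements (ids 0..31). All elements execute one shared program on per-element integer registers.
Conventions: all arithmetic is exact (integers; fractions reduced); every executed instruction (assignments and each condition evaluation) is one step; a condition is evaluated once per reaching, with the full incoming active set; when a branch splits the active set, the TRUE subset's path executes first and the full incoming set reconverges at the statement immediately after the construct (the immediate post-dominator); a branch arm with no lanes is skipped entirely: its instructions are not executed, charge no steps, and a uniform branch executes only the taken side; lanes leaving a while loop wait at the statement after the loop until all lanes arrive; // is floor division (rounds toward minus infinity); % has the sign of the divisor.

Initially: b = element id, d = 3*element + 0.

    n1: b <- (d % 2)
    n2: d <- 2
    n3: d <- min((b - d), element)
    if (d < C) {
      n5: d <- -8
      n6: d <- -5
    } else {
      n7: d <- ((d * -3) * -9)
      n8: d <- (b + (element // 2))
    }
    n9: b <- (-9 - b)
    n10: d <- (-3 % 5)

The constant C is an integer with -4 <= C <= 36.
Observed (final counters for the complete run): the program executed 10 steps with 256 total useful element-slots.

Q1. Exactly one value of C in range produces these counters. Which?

Answer: C = -1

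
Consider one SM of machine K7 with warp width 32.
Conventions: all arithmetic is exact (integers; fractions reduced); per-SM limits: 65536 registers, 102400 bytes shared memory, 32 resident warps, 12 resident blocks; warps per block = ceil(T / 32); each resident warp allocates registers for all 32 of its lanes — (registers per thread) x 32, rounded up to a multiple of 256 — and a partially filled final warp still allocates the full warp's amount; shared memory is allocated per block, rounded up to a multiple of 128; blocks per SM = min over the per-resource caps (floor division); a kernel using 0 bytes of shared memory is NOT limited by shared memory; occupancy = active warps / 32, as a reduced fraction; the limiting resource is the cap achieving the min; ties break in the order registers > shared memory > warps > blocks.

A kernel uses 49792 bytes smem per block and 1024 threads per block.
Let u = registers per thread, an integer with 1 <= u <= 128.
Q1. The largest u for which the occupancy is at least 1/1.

Answer: u = 64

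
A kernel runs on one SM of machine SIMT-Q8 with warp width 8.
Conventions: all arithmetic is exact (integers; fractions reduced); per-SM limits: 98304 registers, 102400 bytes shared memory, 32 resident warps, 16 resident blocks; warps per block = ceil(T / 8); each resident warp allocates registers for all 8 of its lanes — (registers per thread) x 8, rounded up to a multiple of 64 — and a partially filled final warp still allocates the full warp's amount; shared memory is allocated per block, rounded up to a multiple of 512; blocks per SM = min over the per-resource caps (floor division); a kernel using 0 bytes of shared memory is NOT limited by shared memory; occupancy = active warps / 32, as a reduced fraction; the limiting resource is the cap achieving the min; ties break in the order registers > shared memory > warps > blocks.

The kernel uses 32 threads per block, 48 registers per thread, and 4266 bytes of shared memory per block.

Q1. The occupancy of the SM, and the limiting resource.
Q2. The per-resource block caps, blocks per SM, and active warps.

Answer: occupancy 1, limited by warps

registers: 64 blocks
shared memory: 22 blocks
warps: 8 blocks
blocks: 16 blocks

Answer: 8 blocks, 32 active warps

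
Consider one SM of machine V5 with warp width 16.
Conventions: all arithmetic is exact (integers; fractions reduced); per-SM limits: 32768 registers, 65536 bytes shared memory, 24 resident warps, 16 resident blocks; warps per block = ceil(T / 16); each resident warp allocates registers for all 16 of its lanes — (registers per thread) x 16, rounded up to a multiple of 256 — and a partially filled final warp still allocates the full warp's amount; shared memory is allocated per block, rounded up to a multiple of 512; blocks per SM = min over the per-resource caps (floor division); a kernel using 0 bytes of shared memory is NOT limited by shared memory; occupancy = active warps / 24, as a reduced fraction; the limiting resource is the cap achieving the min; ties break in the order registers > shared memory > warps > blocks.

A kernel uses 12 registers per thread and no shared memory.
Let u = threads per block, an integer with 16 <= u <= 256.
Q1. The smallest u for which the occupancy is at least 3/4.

Answer: u = 17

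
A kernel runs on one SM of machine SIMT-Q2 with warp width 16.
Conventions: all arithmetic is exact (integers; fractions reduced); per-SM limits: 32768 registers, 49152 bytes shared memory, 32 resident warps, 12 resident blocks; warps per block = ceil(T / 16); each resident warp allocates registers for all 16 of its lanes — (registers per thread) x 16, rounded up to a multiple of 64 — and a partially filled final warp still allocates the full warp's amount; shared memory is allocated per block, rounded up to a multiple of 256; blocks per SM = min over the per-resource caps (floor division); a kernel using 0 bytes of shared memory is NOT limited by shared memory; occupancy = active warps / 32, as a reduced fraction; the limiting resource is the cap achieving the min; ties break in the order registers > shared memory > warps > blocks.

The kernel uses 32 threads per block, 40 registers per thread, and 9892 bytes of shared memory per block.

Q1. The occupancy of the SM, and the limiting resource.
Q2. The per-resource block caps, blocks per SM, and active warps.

Answer: occupancy 1/4, limited by shared memory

registers: 25 blocks
shared memory: 4 blocks
warps: 16 blocks
blocks: 12 blocks

Answer: 4 blocks, 8 active warps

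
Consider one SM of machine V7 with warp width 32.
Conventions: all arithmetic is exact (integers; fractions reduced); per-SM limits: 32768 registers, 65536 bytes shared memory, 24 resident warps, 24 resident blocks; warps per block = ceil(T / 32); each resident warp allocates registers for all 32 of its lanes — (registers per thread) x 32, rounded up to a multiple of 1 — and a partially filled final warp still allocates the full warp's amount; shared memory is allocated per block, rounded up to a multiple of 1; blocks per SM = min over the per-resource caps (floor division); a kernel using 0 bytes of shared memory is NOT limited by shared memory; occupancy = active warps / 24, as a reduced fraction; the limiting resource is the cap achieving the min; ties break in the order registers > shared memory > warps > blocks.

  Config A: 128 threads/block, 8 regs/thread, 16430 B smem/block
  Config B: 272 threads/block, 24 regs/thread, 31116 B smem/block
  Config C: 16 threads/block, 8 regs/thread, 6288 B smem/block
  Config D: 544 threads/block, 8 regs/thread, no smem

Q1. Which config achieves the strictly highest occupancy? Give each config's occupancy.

occupancies: A 1/2, B 3/4, C 5/12, D 17/24

Answer: B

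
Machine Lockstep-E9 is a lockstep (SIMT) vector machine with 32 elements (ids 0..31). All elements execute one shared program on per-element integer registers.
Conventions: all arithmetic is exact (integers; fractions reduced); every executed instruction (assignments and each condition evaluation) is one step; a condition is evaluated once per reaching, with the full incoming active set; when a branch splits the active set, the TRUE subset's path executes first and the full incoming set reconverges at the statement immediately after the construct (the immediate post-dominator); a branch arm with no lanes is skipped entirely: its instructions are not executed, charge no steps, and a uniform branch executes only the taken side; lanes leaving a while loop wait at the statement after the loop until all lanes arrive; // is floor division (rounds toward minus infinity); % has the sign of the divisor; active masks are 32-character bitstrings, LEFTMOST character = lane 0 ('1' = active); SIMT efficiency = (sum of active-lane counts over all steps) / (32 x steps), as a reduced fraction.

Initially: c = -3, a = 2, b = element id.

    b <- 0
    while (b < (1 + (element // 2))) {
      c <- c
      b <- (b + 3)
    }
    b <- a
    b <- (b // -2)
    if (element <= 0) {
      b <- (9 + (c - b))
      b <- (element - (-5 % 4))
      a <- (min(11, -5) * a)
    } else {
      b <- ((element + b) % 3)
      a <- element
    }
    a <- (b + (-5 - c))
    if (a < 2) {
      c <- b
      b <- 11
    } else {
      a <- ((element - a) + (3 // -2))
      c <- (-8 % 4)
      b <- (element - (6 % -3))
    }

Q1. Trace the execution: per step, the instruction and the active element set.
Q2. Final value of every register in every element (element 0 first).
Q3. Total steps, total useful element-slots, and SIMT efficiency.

step 0: b <- 0                       11111111111111111111111111111111
step 1: eval (b < (1 + (element // 2))) 11111111111111111111111111111111
step 2: c <- c                       11111111111111111111111111111111
step 3: b <- (b + 3)                 11111111111111111111111111111111
step 4: eval (b < (1 + (element // 2))) 11111111111111111111111111111111
step 5: c <- c                       00000011111111111111111111111111
step 6: b <- (b + 3)                 00000011111111111111111111111111
step 7: eval (b < (1 + (element // 2))) 00000011111111111111111111111111
step 8: c <- c                       00000000000011111111111111111111
step 9: b <- (b + 3)                 00000000000011111111111111111111
step 10: eval (b < (1 + (element // 2))) 00000000000011111111111111111111
step 11: c <- c                       00000000000000000011111111111111
step 12: b <- (b + 3)                 00000000000000000011111111111111
step 13: eval (b < (1 + (element // 2))) 00000000000000000011111111111111
step 14: c <- c                       00000000000000000000000011111111
step 15: b <- (b + 3)                 00000000000000000000000011111111
step 16: eval (b < (1 + (element // 2))) 00000000000000000000000011111111
step 17: c <- c                       00000000000000000000000000000011
step 18: b <- (b + 3)                 00000000000000000000000000000011
step 19: eval (b < (1 + (element // 2))) 00000000000000000000000000000011
step 20: b <- a                       11111111111111111111111111111111
step 21: b <- (b // -2)               11111111111111111111111111111111
step 22: eval (element <= 0)          11111111111111111111111111111111
step 23: b <- (9 + (c - b))           10000000000000000000000000000000
step 24: b <- (element - (-5 % 4))    10000000000000000000000000000000
step 25: a <- (min(11, -5) * a)       10000000000000000000000000000000
step 26: b <- ((element + b) % 3)     01111111111111111111111111111111
step 27: a <- element                 01111111111111111111111111111111
step 28: a <- (b + (-5 - c))          11111111111111111111111111111111
step 29: eval (a < 2)                 11111111111111111111111111111111
step 30: c <- b                       11111111111111111111111111111111
step 31: b <- 11                      11111111111111111111111111111111

Answer: 32 steps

c: -3,0,1,2,0,1,2,0,1,2,0,1,2,0,1,2,0,1,2,0,1,2,0,1,2,0,1,2,0,1,2,0
a: -5,-2,-1,0,-2,-1,0,-2,-1,0,-2,-1,0,-2,-1,0,-2,-1,0,-2,-1,0,-2,-1,0,-2,-1,0,-2,-1,0,-2
b: 11,11,11,11,11,11,11,11,11,11,11,11,11,11,11,11,11,11,11,11,11,11,11,11,11,11,11,11,11,11,11,11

steps = 32; useful = 659; efficiency = 659/1024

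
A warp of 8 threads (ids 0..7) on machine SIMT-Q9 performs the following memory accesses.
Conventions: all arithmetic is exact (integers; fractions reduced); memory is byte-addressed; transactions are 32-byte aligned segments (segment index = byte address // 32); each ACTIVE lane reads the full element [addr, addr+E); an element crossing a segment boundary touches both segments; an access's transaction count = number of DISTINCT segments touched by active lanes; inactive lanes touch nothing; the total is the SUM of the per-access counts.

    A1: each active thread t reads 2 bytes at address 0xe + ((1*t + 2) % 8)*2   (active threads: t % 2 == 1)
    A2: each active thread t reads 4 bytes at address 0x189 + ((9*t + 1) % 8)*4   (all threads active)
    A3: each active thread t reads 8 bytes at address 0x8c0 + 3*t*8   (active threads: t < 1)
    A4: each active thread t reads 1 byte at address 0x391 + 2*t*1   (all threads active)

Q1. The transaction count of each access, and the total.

A1: 1 transaction
A2: 2 transactions
A3: 1 transaction
A4: 1 transaction

Answer: 1,2,1,1; total 5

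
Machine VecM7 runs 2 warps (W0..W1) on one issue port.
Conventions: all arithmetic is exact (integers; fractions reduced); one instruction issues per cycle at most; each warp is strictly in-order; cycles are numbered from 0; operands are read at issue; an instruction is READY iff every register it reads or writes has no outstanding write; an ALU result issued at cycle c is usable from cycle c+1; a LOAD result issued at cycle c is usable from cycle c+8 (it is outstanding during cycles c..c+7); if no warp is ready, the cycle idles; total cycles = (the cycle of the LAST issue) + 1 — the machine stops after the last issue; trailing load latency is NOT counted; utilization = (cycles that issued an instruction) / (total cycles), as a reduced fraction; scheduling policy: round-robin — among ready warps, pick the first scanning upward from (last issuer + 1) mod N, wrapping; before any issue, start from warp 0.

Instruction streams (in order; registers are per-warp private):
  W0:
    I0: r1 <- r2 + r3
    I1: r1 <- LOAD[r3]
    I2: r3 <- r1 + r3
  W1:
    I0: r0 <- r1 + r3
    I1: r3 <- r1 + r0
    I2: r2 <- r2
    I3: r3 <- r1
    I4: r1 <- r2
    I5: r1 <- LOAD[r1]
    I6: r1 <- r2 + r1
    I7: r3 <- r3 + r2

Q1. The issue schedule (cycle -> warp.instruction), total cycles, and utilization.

cycle 0: W0.I0
cycle 1: W1.I0
cycle 2: W0.I1
cycle 3: W1.I1
cycle 4: W1.I2
cycle 5: W1.I3
cycle 6: W1.I4
cycle 7: W1.I5
cycle 8: idle
cycle 9: idle
cycle 10: W0.I2
cycle 11: idle
cycle 12: idle
cycle 13: idle
cycle 14: idle
cycle 15: W1.I6
cycle 16: W1.I7

Answer: 17 cycles, utilization 11/17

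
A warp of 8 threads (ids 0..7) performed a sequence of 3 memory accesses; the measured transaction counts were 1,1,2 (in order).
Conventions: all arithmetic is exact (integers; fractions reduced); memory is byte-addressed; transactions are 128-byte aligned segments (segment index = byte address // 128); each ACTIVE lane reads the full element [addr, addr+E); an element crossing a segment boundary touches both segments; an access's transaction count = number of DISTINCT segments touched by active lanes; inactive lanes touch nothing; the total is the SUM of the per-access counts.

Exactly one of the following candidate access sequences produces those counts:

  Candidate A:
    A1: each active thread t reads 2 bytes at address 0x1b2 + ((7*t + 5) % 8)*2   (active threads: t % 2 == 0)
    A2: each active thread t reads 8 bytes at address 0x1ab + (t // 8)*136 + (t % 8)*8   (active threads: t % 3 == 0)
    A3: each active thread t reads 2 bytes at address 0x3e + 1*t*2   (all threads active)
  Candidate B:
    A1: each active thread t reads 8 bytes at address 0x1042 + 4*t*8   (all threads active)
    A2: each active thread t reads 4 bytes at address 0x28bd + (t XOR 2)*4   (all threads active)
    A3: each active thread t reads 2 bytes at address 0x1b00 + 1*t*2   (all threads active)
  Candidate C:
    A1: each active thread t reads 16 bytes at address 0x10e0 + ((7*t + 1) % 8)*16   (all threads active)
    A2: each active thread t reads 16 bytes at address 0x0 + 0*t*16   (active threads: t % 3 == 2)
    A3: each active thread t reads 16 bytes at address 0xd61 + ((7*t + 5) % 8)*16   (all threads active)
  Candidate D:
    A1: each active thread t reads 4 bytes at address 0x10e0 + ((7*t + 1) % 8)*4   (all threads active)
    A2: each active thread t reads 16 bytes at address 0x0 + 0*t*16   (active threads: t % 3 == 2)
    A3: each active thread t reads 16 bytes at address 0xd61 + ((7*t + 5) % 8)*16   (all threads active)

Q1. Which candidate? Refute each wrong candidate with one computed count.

A: A3 gives 1 transaction, not 2
B: A1 gives 3 transactions, not 1
C: A1 gives 2 transactions, not 1
D: all counts match (1,1,2)

Answer: D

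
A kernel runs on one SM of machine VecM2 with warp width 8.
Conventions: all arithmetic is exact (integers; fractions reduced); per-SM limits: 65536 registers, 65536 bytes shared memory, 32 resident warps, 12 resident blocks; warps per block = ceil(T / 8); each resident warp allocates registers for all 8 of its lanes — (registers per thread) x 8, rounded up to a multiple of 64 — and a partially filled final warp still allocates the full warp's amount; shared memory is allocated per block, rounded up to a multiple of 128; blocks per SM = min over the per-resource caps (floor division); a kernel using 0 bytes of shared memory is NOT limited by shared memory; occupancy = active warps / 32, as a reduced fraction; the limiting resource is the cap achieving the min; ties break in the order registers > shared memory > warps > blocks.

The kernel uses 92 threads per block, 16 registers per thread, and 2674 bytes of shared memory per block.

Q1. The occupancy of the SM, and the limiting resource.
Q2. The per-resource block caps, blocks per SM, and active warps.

Answer: occupancy 3/4, limited by warps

registers: 42 blocks
shared memory: 24 blocks
warps: 2 blocks
blocks: 12 blocks

Answer: 2 blocks, 24 active warps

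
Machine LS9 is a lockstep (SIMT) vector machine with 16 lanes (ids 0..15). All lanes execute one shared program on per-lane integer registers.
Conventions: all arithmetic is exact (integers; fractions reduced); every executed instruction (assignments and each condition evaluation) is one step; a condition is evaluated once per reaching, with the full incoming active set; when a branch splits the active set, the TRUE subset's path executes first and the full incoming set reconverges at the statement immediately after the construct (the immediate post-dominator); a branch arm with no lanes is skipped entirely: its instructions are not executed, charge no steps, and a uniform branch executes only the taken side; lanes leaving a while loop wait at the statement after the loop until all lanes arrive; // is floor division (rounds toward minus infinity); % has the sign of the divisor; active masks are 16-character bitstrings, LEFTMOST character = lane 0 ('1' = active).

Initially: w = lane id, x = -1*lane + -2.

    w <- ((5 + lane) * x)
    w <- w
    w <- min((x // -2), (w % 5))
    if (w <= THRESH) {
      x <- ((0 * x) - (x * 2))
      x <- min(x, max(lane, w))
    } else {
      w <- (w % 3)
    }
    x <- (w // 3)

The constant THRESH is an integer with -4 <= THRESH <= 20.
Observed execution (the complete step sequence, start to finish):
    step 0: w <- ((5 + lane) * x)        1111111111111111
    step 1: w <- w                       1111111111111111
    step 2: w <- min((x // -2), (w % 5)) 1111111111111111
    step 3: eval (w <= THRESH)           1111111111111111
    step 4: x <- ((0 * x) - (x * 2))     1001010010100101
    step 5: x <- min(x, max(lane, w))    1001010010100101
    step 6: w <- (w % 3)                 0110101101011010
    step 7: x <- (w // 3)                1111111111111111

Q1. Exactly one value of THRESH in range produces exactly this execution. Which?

Answer: THRESH = 0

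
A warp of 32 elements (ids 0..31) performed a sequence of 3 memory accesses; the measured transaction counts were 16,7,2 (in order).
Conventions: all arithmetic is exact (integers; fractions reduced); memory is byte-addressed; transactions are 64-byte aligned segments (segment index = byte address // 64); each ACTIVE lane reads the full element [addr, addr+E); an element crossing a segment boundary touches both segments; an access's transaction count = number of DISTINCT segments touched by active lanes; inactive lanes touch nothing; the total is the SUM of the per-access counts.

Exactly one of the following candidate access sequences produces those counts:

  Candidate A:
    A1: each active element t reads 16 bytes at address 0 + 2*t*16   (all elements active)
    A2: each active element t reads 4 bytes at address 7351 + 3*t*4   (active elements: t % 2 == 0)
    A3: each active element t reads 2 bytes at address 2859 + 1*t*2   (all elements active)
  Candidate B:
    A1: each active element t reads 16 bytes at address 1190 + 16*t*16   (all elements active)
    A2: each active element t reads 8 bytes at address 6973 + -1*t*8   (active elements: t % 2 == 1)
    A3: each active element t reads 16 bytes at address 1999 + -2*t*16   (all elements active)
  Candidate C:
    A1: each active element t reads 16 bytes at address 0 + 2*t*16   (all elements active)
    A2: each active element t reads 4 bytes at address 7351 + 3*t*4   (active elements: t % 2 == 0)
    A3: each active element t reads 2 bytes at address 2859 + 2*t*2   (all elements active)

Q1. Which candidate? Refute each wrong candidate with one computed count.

B: A1 gives 32 transactions, not 16
C: A3 gives 3 transactions, not 2
A: all counts match (16,7,2)

Answer: A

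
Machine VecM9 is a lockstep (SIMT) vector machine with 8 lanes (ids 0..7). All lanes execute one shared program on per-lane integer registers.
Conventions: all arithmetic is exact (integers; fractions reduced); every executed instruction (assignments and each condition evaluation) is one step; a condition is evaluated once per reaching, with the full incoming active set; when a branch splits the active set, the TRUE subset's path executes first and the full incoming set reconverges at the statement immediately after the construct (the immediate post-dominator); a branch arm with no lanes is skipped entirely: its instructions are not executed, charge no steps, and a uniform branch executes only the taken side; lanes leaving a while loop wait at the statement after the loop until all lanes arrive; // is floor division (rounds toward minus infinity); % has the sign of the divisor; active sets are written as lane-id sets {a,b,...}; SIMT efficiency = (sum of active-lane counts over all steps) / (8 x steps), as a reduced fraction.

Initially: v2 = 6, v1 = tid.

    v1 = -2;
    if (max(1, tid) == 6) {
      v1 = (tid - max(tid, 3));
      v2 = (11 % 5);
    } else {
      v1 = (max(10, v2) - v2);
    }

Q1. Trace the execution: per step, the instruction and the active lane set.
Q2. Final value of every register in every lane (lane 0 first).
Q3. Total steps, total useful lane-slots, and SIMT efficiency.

step 0: v1 <- -2                     {0,1,2,3,4,5,6,7}
step 1: eval (max(1, tid) == 6)      {0,1,2,3,4,5,6,7}
step 2: v1 <- (tid - max(tid, 3))    {6}
step 3: v2 <- (11 % 5)               {6}
step 4: v1 <- (max(10, v2) - v2)     {0,1,2,3,4,5,7}

Answer: 5 steps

v2: 6,6,6,6,6,6,1,6
v1: 4,4,4,4,4,4,0,4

steps = 5; useful = 25; efficiency = 25/40 = 5/8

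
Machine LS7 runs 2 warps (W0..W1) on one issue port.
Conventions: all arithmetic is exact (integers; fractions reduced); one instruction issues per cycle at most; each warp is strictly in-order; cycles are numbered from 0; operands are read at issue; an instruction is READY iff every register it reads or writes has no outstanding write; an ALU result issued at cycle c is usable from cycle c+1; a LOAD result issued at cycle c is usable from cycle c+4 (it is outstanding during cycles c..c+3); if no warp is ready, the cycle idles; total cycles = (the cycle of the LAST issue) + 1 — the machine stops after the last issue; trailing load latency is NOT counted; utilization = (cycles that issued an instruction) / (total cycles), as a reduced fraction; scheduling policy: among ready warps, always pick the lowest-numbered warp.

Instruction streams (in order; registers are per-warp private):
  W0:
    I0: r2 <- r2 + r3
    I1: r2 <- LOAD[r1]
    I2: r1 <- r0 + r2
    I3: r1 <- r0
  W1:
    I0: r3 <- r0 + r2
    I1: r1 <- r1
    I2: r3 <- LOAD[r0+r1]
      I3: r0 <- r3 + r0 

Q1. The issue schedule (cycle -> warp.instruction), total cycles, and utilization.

cycle 0: W0.I0
cycle 1: W0.I1
cycle 2: W1.I0
cycle 3: W1.I1
cycle 4: W1.I2
cycle 5: W0.I2
cycle 6: W0.I3
cycle 7: idle
cycle 8: W1.I3

Answer: 9 cycles, utilization 8/9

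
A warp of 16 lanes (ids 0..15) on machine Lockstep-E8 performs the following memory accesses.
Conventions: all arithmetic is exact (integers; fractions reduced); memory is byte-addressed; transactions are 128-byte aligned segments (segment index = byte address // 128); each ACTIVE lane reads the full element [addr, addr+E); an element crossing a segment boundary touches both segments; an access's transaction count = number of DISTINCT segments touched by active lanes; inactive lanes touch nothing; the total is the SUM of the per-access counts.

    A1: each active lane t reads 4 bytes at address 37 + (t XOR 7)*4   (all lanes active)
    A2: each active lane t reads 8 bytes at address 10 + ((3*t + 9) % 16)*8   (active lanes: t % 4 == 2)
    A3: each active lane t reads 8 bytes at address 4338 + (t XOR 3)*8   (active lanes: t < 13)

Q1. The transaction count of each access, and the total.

A1: 1 transaction
A2: 2 transactions
A3: 2 transactions

Answer: 1,2,2; total 5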